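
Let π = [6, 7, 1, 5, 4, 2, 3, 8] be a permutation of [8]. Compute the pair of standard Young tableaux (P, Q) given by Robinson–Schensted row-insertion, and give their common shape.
P = [1, 2, 3, 8] / [4, 7] / [5] / [6];  Q = [1, 2, 7, 8] / [3, 4] / [5] / [6];  common shape = (4, 2, 1, 1)

Row-insert the values π_1, π_2, … into P one at a time, bumping the leftmost entry strictly greater than the inserted value down to the next row. The recording tableau Q records, in position (i, j), the step at which that cell was added to P.
  Insert 6 (step 1): P = [6];  Q = [1]
  Insert 7 (step 2): P = [6, 7];  Q = [1, 2]
  Insert 1 (step 3): P = [1, 7] / [6];  Q = [1, 2] / [3]
  Insert 5 (step 4): P = [1, 5] / [6, 7];  Q = [1, 2] / [3, 4]
  Insert 4 (step 5): P = [1, 4] / [5, 7] / [6];  Q = [1, 2] / [3, 4] / [5]
  Insert 2 (step 6): P = [1, 2] / [4, 7] / [5] / [6];  Q = [1, 2] / [3, 4] / [5] / [6]
  Insert 3 (step 7): P = [1, 2, 3] / [4, 7] / [5] / [6];  Q = [1, 2, 7] / [3, 4] / [5] / [6]
  Insert 8 (step 8): P = [1, 2, 3, 8] / [4, 7] / [5] / [6];  Q = [1, 2, 7, 8] / [3, 4] / [5] / [6]
Final shape: (4, 2, 1, 1).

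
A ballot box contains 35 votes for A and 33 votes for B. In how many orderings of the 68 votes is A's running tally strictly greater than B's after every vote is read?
Strict-lead orderings = 812944042149730764

Total orderings of the 68 votes with 35 for A: C(68, 35) = 27640097433090845976. By the Bertrand ballot formula (Cycle Lemma / reflection principle), the number of orderings in which A is strictly ahead of B throughout is (p − q)/(p + q) · C(p + q, p) = (35 − 33)/(35 + 33) · 27640097433090845976 = 812944042149730764.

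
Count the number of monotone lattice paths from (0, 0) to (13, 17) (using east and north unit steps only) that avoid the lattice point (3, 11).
Number of paths = 116844938

Total paths from (0, 0) to (13, 17): C(30, 13) = 119759850. Paths through (3, 11): (paths (0, 0) → (3, 11)) × (paths (3, 11) → (13, 17)) = C(14, 3) · C(16, 10) = 364 · 8008 = 2914912. Avoidance count = 119759850 − 2914912 = 116844938.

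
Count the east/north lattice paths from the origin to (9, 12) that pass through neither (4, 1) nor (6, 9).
Number of paths = 176490

Inclusion–exclusion. Total paths: C(21, 9) = 293930. Through P₁: C(5, 4)·C(16, 5) = 21840. Through P₂: C(15, 6)·C(6, 3) = 100100. Since P₁ is strictly southwest of P₂, a monotone path through both must visit P₁ then P₂; paths through both = C(5, 4)·C(10, 2)·C(6, 3) = 4500. Avoid both = 293930 − 21840 − 100100 + 4500 = 176490.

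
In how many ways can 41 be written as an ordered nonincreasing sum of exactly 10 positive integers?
p(41, 10 parts) = 4242

Partitions of n into exactly k parts are in bijection with partitions of n − k into at most k parts (subtract 1 from each part). So p(41, exactly 10) = p(31, parts ≤ 10). Computing via the recurrence p(m, j) = p(m, j−1) + p(m−j, j) gives 4242.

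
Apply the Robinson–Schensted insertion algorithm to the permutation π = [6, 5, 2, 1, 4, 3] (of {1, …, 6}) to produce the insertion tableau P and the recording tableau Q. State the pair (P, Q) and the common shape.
P = [1, 3] / [2, 4] / [5] / [6];  Q = [1, 5] / [2, 6] / [3] / [4];  common shape = (2, 2, 1, 1)

Row-insert the values π_1, π_2, … into P one at a time, bumping the leftmost entry strictly greater than the inserted value down to the next row. The recording tableau Q records, in position (i, j), the step at which that cell was added to P.
  Insert 6 (step 1): P = [6];  Q = [1]
  Insert 5 (step 2): P = [5] / [6];  Q = [1] / [2]
  Insert 2 (step 3): P = [2] / [5] / [6];  Q = [1] / [2] / [3]
  Insert 1 (step 4): P = [1] / [2] / [5] / [6];  Q = [1] / [2] / [3] / [4]
  Insert 4 (step 5): P = [1, 4] / [2] / [5] / [6];  Q = [1, 5] / [2] / [3] / [4]
  Insert 3 (step 6): P = [1, 3] / [2, 4] / [5] / [6];  Q = [1, 5] / [2, 6] / [3] / [4]
Final shape: (2, 2, 1, 1).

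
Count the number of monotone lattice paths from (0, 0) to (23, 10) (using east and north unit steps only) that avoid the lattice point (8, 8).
Number of paths = 90810720

Total paths from (0, 0) to (23, 10): C(33, 23) = 92561040. Paths through (8, 8): (paths (0, 0) → (8, 8)) × (paths (8, 8) → (23, 10)) = C(16, 8) · C(17, 15) = 12870 · 136 = 1750320. Avoidance count = 92561040 − 1750320 = 90810720.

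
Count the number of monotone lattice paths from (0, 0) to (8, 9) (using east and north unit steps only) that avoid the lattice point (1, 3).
Number of paths = 17446

Total paths from (0, 0) to (8, 9): C(17, 8) = 24310. Paths through (1, 3): (paths (0, 0) → (1, 3)) × (paths (1, 3) → (8, 9)) = C(4, 1) · C(13, 7) = 4 · 1716 = 6864. Avoidance count = 24310 − 6864 = 17446.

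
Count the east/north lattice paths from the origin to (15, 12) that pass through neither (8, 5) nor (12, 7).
Number of paths = 11226228

Inclusion–exclusion. Total paths: C(27, 15) = 17383860. Through P₁: C(13, 8)·C(14, 7) = 4416984. Through P₂: C(19, 12)·C(8, 3) = 2821728. Since P₁ is strictly southwest of P₂, a monotone path through both must visit P₁ then P₂; paths through both = C(13, 8)·C(6, 4)·C(8, 3) = 1081080. Avoid both = 17383860 − 4416984 − 2821728 + 1081080 = 11226228.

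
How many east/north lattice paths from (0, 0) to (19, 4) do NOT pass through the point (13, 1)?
Number of paths = 7679

Total paths from (0, 0) to (19, 4): C(23, 19) = 8855. Paths through (13, 1): (paths (0, 0) → (13, 1)) × (paths (13, 1) → (19, 4)) = C(14, 13) · C(9, 6) = 14 · 84 = 1176. Avoidance count = 8855 − 1176 = 7679.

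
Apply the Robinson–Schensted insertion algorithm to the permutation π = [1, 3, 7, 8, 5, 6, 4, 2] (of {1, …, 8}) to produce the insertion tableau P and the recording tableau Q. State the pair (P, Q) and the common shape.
P = [1, 2, 4, 6] / [3, 8] / [5] / [7];  Q = [1, 2, 3, 4] / [5, 6] / [7] / [8];  common shape = (4, 2, 1, 1)

Row-insert the values π_1, π_2, … into P one at a time, bumping the leftmost entry strictly greater than the inserted value down to the next row. The recording tableau Q records, in position (i, j), the step at which that cell was added to P.
  Insert 1 (step 1): P = [1];  Q = [1]
  Insert 3 (step 2): P = [1, 3];  Q = [1, 2]
  Insert 7 (step 3): P = [1, 3, 7];  Q = [1, 2, 3]
  Insert 8 (step 4): P = [1, 3, 7, 8];  Q = [1, 2, 3, 4]
  Insert 5 (step 5): P = [1, 3, 5, 8] / [7];  Q = [1, 2, 3, 4] / [5]
  Insert 6 (step 6): P = [1, 3, 5, 6] / [7, 8];  Q = [1, 2, 3, 4] / [5, 6]
  Insert 4 (step 7): P = [1, 3, 4, 6] / [5, 8] / [7];  Q = [1, 2, 3, 4] / [5, 6] / [7]
  Insert 2 (step 8): P = [1, 2, 4, 6] / [3, 8] / [5] / [7];  Q = [1, 2, 3, 4] / [5, 6] / [7] / [8]
Final shape: (4, 2, 1, 1).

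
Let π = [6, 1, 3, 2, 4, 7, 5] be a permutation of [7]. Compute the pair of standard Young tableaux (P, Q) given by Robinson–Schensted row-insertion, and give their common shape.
P = [1, 2, 4, 5] / [3, 7] / [6];  Q = [1, 3, 5, 6] / [2, 7] / [4];  common shape = (4, 2, 1)

Row-insert the values π_1, π_2, … into P one at a time, bumping the leftmost entry strictly greater than the inserted value down to the next row. The recording tableau Q records, in position (i, j), the step at which that cell was added to P.
  Insert 6 (step 1): P = [6];  Q = [1]
  Insert 1 (step 2): P = [1] / [6];  Q = [1] / [2]
  Insert 3 (step 3): P = [1, 3] / [6];  Q = [1, 3] / [2]
  Insert 2 (step 4): P = [1, 2] / [3] / [6];  Q = [1, 3] / [2] / [4]
  Insert 4 (step 5): P = [1, 2, 4] / [3] / [6];  Q = [1, 3, 5] / [2] / [4]
  Insert 7 (step 6): P = [1, 2, 4, 7] / [3] / [6];  Q = [1, 3, 5, 6] / [2] / [4]
  Insert 5 (step 7): P = [1, 2, 4, 5] / [3, 7] / [6];  Q = [1, 3, 5, 6] / [2, 7] / [4]
Final shape: (4, 2, 1).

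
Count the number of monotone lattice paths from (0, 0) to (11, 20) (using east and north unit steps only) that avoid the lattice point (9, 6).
Number of paths = 84071715

Total paths from (0, 0) to (11, 20): C(31, 11) = 84672315. Paths through (9, 6): (paths (0, 0) → (9, 6)) × (paths (9, 6) → (11, 20)) = C(15, 9) · C(16, 2) = 5005 · 120 = 600600. Avoidance count = 84672315 − 600600 = 84071715.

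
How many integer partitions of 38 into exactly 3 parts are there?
p(38, 3 parts) = 120

Partitions of n into exactly k parts are in bijection with partitions of n − k into at most k parts (subtract 1 from each part). So p(38, exactly 3) = p(35, parts ≤ 3). Computing via the recurrence p(m, j) = p(m, j−1) + p(m−j, j) gives 120.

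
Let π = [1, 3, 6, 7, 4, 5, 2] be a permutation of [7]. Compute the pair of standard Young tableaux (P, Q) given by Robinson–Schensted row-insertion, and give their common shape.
P = [1, 2, 4, 5] / [3, 7] / [6];  Q = [1, 2, 3, 4] / [5, 6] / [7];  common shape = (4, 2, 1)

Row-insert the values π_1, π_2, … into P one at a time, bumping the leftmost entry strictly greater than the inserted value down to the next row. The recording tableau Q records, in position (i, j), the step at which that cell was added to P.
  Insert 1 (step 1): P = [1];  Q = [1]
  Insert 3 (step 2): P = [1, 3];  Q = [1, 2]
  Insert 6 (step 3): P = [1, 3, 6];  Q = [1, 2, 3]
  Insert 7 (step 4): P = [1, 3, 6, 7];  Q = [1, 2, 3, 4]
  Insert 4 (step 5): P = [1, 3, 4, 7] / [6];  Q = [1, 2, 3, 4] / [5]
  Insert 5 (step 6): P = [1, 3, 4, 5] / [6, 7];  Q = [1, 2, 3, 4] / [5, 6]
  Insert 2 (step 7): P = [1, 2, 4, 5] / [3, 7] / [6];  Q = [1, 2, 3, 4] / [5, 6] / [7]
Final shape: (4, 2, 1).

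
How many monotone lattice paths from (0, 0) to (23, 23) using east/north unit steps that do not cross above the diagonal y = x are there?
C_23 = 343059613650

These NE paths below the diagonal are counted by the Catalan number C_n = (1/(n + 1)) · C(2n, n). For n = 23: C_23 = (1/24) · C(46, 23) = 8233430727600/24 = 343059613650.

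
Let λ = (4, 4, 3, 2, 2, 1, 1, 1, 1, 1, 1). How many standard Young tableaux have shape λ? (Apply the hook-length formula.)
# SYT of shape (4, 4, 3, 2, 2, 1, 1, 1, 1, 1, 1) = 61047000

Hook-length formula: f^λ = n! / Π hook(c), product over all cells c of the Young diagram. For λ = (4, 4, 3, 2, 2, 1, 1, 1, 1, 1, 1), n = 21 boxes. Hook lengths by row (left-to-right, top-to-bottom): [14, 7, 4, 2]; [13, 6, 3, 1]; [11, 4, 1]; [9, 2]; [8, 1]; [6]; [5]; [4]; [3]; [2]; [1]. Product of hooks = 836911595520. So f^λ = 21! / 836911595520 = 51090942171709440000 / 836911595520 = 61047000.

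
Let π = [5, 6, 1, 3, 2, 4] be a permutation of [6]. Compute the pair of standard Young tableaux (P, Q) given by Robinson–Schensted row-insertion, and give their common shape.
P = [1, 2, 4] / [3, 6] / [5];  Q = [1, 2, 6] / [3, 4] / [5];  common shape = (3, 2, 1)

Row-insert the values π_1, π_2, … into P one at a time, bumping the leftmost entry strictly greater than the inserted value down to the next row. The recording tableau Q records, in position (i, j), the step at which that cell was added to P.
  Insert 5 (step 1): P = [5];  Q = [1]
  Insert 6 (step 2): P = [5, 6];  Q = [1, 2]
  Insert 1 (step 3): P = [1, 6] / [5];  Q = [1, 2] / [3]
  Insert 3 (step 4): P = [1, 3] / [5, 6];  Q = [1, 2] / [3, 4]
  Insert 2 (step 5): P = [1, 2] / [3, 6] / [5];  Q = [1, 2] / [3, 4] / [5]
  Insert 4 (step 6): P = [1, 2, 4] / [3, 6] / [5];  Q = [1, 2, 6] / [3, 4] / [5]
Final shape: (3, 2, 1).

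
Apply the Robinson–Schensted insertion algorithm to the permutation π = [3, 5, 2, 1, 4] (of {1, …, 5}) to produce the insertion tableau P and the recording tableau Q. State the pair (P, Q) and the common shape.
P = [1, 4] / [2, 5] / [3];  Q = [1, 2] / [3, 5] / [4];  common shape = (2, 2, 1)

Row-insert the values π_1, π_2, … into P one at a time, bumping the leftmost entry strictly greater than the inserted value down to the next row. The recording tableau Q records, in position (i, j), the step at which that cell was added to P.
  Insert 3 (step 1): P = [3];  Q = [1]
  Insert 5 (step 2): P = [3, 5];  Q = [1, 2]
  Insert 2 (step 3): P = [2, 5] / [3];  Q = [1, 2] / [3]
  Insert 1 (step 4): P = [1, 5] / [2] / [3];  Q = [1, 2] / [3] / [4]
  Insert 4 (step 5): P = [1, 4] / [2, 5] / [3];  Q = [1, 2] / [3, 5] / [4]
Final shape: (2, 2, 1).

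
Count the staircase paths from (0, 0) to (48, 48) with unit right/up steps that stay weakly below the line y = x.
C_48 = 131327898242169365477991900

These NE paths below the diagonal are counted by the Catalan number C_n = (1/(n + 1)) · C(2n, n). For n = 48: C_48 = (1/49) · C(96, 48) = 6435067013866298908421603100/49 = 131327898242169365477991900.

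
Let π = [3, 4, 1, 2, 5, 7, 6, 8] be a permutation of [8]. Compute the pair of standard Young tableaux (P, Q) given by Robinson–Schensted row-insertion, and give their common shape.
P = [1, 2, 5, 6, 8] / [3, 4, 7];  Q = [1, 2, 5, 6, 8] / [3, 4, 7];  common shape = (5, 3)

Row-insert the values π_1, π_2, … into P one at a time, bumping the leftmost entry strictly greater than the inserted value down to the next row. The recording tableau Q records, in position (i, j), the step at which that cell was added to P.
  Insert 3 (step 1): P = [3];  Q = [1]
  Insert 4 (step 2): P = [3, 4];  Q = [1, 2]
  Insert 1 (step 3): P = [1, 4] / [3];  Q = [1, 2] / [3]
  Insert 2 (step 4): P = [1, 2] / [3, 4];  Q = [1, 2] / [3, 4]
  Insert 5 (step 5): P = [1, 2, 5] / [3, 4];  Q = [1, 2, 5] / [3, 4]
  Insert 7 (step 6): P = [1, 2, 5, 7] / [3, 4];  Q = [1, 2, 5, 6] / [3, 4]
  Insert 6 (step 7): P = [1, 2, 5, 6] / [3, 4, 7];  Q = [1, 2, 5, 6] / [3, 4, 7]
  Insert 8 (step 8): P = [1, 2, 5, 6, 8] / [3, 4, 7];  Q = [1, 2, 5, 6, 8] / [3, 4, 7]
Final shape: (5, 3).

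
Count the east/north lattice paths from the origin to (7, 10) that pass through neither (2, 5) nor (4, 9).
Number of paths = 12556

Inclusion–exclusion. Total paths: C(17, 7) = 19448. Through P₁: C(7, 2)·C(10, 5) = 5292. Through P₂: C(13, 4)·C(4, 3) = 2860. Since P₁ is strictly southwest of P₂, a monotone path through both must visit P₁ then P₂; paths through both = C(7, 2)·C(6, 2)·C(4, 3) = 1260. Avoid both = 19448 − 5292 − 2860 + 1260 = 12556.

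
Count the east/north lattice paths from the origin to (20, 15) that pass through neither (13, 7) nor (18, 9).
Number of paths = 2663452620

Inclusion–exclusion. Total paths: C(35, 20) = 3247943160. Through P₁: C(20, 13)·C(15, 7) = 498841200. Through P₂: C(27, 18)·C(8, 2) = 131231100. Since P₁ is strictly southwest of P₂, a monotone path through both must visit P₁ then P₂; paths through both = C(20, 13)·C(7, 5)·C(8, 2) = 45581760. Avoid both = 3247943160 − 498841200 − 131231100 + 45581760 = 2663452620.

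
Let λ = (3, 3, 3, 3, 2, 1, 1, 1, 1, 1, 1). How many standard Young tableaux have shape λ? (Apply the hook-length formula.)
# SYT of shape (3, 3, 3, 3, 2, 1, 1, 1, 1, 1, 1) = 2848860

Hook-length formula: f^λ = n! / Π hook(c), product over all cells c of the Young diagram. For λ = (3, 3, 3, 3, 2, 1, 1, 1, 1, 1, 1), n = 20 boxes. Hook lengths by row (left-to-right, top-to-bottom): [13, 6, 4]; [12, 5, 3]; [11, 4, 2]; [10, 3, 1]; [8, 1]; [6]; [5]; [4]; [3]; [2]; [1]. Product of hooks = 853991424000. So f^λ = 20! / 853991424000 = 2432902008176640000 / 853991424000 = 2848860.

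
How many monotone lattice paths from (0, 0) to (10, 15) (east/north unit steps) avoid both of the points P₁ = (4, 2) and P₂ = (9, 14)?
Number of paths = 1413040

Inclusion–exclusion. Total paths: C(25, 10) = 3268760. Through P₁: C(6, 4)·C(19, 6) = 406980. Through P₂: C(23, 9)·C(2, 1) = 1634380. Since P₁ is strictly southwest of P₂, a monotone path through both must visit P₁ then P₂; paths through both = C(6, 4)·C(17, 5)·C(2, 1) = 185640. Avoid both = 3268760 − 406980 − 1634380 + 185640 = 1413040.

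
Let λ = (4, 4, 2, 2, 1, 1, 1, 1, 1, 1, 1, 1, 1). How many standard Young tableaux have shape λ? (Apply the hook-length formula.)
# SYT of shape (4, 4, 2, 2, 1, 1, 1, 1, 1, 1, 1, 1, 1) = 6172530

Hook-length formula: f^λ = n! / Π hook(c), product over all cells c of the Young diagram. For λ = (4, 4, 2, 2, 1, 1, 1, 1, 1, 1, 1, 1, 1), n = 21 boxes. Hook lengths by row (left-to-right, top-to-bottom): [16, 6, 3, 2]; [15, 5, 2, 1]; [12, 2]; [11, 1]; [9]; [8]; [7]; [6]; [5]; [4]; [3]; [2]; [1]. Product of hooks = 8277147648000. So f^λ = 21! / 8277147648000 = 51090942171709440000 / 8277147648000 = 6172530.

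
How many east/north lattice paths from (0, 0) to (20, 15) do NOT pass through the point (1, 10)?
Number of paths = 3247475616

Total paths from (0, 0) to (20, 15): C(35, 20) = 3247943160. Paths through (1, 10): (paths (0, 0) → (1, 10)) × (paths (1, 10) → (20, 15)) = C(11, 1) · C(24, 19) = 11 · 42504 = 467544. Avoidance count = 3247943160 − 467544 = 3247475616.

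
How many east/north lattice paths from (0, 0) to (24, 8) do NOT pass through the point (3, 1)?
Number of paths = 5782140

Total paths from (0, 0) to (24, 8): C(32, 24) = 10518300. Paths through (3, 1): (paths (0, 0) → (3, 1)) × (paths (3, 1) → (24, 8)) = C(4, 3) · C(28, 21) = 4 · 1184040 = 4736160. Avoidance count = 10518300 − 4736160 = 5782140.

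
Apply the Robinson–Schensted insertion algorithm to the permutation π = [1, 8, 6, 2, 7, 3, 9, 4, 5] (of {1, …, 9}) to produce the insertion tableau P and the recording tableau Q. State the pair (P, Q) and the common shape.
P = [1, 2, 3, 4, 5] / [6, 7, 9] / [8];  Q = [1, 2, 5, 7, 9] / [3, 6, 8] / [4];  common shape = (5, 3, 1)

Row-insert the values π_1, π_2, … into P one at a time, bumping the leftmost entry strictly greater than the inserted value down to the next row. The recording tableau Q records, in position (i, j), the step at which that cell was added to P.
  Insert 1 (step 1): P = [1];  Q = [1]
  Insert 8 (step 2): P = [1, 8];  Q = [1, 2]
  Insert 6 (step 3): P = [1, 6] / [8];  Q = [1, 2] / [3]
  Insert 2 (step 4): P = [1, 2] / [6] / [8];  Q = [1, 2] / [3] / [4]
  Insert 7 (step 5): P = [1, 2, 7] / [6] / [8];  Q = [1, 2, 5] / [3] / [4]
  Insert 3 (step 6): P = [1, 2, 3] / [6, 7] / [8];  Q = [1, 2, 5] / [3, 6] / [4]
  Insert 9 (step 7): P = [1, 2, 3, 9] / [6, 7] / [8];  Q = [1, 2, 5, 7] / [3, 6] / [4]
  Insert 4 (step 8): P = [1, 2, 3, 4] / [6, 7, 9] / [8];  Q = [1, 2, 5, 7] / [3, 6, 8] / [4]
  Insert 5 (step 9): P = [1, 2, 3, 4, 5] / [6, 7, 9] / [8];  Q = [1, 2, 5, 7, 9] / [3, 6, 8] / [4]
Final shape: (5, 3, 1).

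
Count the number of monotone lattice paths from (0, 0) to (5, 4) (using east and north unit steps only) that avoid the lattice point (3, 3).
Number of paths = 66

Total paths from (0, 0) to (5, 4): C(9, 5) = 126. Paths through (3, 3): (paths (0, 0) → (3, 3)) × (paths (3, 3) → (5, 4)) = C(6, 3) · C(3, 2) = 20 · 3 = 60. Avoidance count = 126 − 60 = 66.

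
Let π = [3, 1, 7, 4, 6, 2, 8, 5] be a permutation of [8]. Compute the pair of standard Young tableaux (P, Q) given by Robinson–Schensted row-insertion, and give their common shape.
P = [1, 2, 5, 8] / [3, 4, 6] / [7];  Q = [1, 3, 5, 7] / [2, 4, 8] / [6];  common shape = (4, 3, 1)

Row-insert the values π_1, π_2, … into P one at a time, bumping the leftmost entry strictly greater than the inserted value down to the next row. The recording tableau Q records, in position (i, j), the step at which that cell was added to P.
  Insert 3 (step 1): P = [3];  Q = [1]
  Insert 1 (step 2): P = [1] / [3];  Q = [1] / [2]
  Insert 7 (step 3): P = [1, 7] / [3];  Q = [1, 3] / [2]
  Insert 4 (step 4): P = [1, 4] / [3, 7];  Q = [1, 3] / [2, 4]
  Insert 6 (step 5): P = [1, 4, 6] / [3, 7];  Q = [1, 3, 5] / [2, 4]
  Insert 2 (step 6): P = [1, 2, 6] / [3, 4] / [7];  Q = [1, 3, 5] / [2, 4] / [6]
  Insert 8 (step 7): P = [1, 2, 6, 8] / [3, 4] / [7];  Q = [1, 3, 5, 7] / [2, 4] / [6]
  Insert 5 (step 8): P = [1, 2, 5, 8] / [3, 4, 6] / [7];  Q = [1, 3, 5, 7] / [2, 4, 8] / [6]
Final shape: (4, 3, 1).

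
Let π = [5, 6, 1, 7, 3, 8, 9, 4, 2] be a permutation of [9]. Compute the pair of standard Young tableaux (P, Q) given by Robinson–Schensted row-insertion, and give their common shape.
P = [1, 2, 4, 8, 9] / [3, 6, 7] / [5];  Q = [1, 2, 4, 6, 7] / [3, 5, 8] / [9];  common shape = (5, 3, 1)

Row-insert the values π_1, π_2, … into P one at a time, bumping the leftmost entry strictly greater than the inserted value down to the next row. The recording tableau Q records, in position (i, j), the step at which that cell was added to P.
  Insert 5 (step 1): P = [5];  Q = [1]
  Insert 6 (step 2): P = [5, 6];  Q = [1, 2]
  Insert 1 (step 3): P = [1, 6] / [5];  Q = [1, 2] / [3]
  Insert 7 (step 4): P = [1, 6, 7] / [5];  Q = [1, 2, 4] / [3]
  Insert 3 (step 5): P = [1, 3, 7] / [5, 6];  Q = [1, 2, 4] / [3, 5]
  Insert 8 (step 6): P = [1, 3, 7, 8] / [5, 6];  Q = [1, 2, 4, 6] / [3, 5]
  Insert 9 (step 7): P = [1, 3, 7, 8, 9] / [5, 6];  Q = [1, 2, 4, 6, 7] / [3, 5]
  Insert 4 (step 8): P = [1, 3, 4, 8, 9] / [5, 6, 7];  Q = [1, 2, 4, 6, 7] / [3, 5, 8]
  Insert 2 (step 9): P = [1, 2, 4, 8, 9] / [3, 6, 7] / [5];  Q = [1, 2, 4, 6, 7] / [3, 5, 8] / [9]
Final shape: (5, 3, 1).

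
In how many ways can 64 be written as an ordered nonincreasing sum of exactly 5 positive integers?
p(64, 5 parts) = 6747

Partitions of n into exactly k parts are in bijection with partitions of n − k into at most k parts (subtract 1 from each part). So p(64, exactly 5) = p(59, parts ≤ 5). Computing via the recurrence p(m, j) = p(m, j−1) + p(m−j, j) gives 6747.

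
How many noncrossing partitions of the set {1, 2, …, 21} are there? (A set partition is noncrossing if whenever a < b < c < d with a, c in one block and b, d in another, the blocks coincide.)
C_21 = 24466267020

These noncrossing partitions are counted by the Catalan number C_n = (1/(n + 1)) · C(2n, n). For n = 21: C_21 = (1/22) · C(42, 21) = 538257874440/22 = 24466267020.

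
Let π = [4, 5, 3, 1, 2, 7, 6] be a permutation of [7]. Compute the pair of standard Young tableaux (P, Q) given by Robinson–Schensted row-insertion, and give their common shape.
P = [1, 2, 6] / [3, 5, 7] / [4];  Q = [1, 2, 6] / [3, 5, 7] / [4];  common shape = (3, 3, 1)

Row-insert the values π_1, π_2, … into P one at a time, bumping the leftmost entry strictly greater than the inserted value down to the next row. The recording tableau Q records, in position (i, j), the step at which that cell was added to P.
  Insert 4 (step 1): P = [4];  Q = [1]
  Insert 5 (step 2): P = [4, 5];  Q = [1, 2]
  Insert 3 (step 3): P = [3, 5] / [4];  Q = [1, 2] / [3]
  Insert 1 (step 4): P = [1, 5] / [3] / [4];  Q = [1, 2] / [3] / [4]
  Insert 2 (step 5): P = [1, 2] / [3, 5] / [4];  Q = [1, 2] / [3, 5] / [4]
  Insert 7 (step 6): P = [1, 2, 7] / [3, 5] / [4];  Q = [1, 2, 6] / [3, 5] / [4]
  Insert 6 (step 7): P = [1, 2, 6] / [3, 5, 7] / [4];  Q = [1, 2, 6] / [3, 5, 7] / [4]
Final shape: (3, 3, 1).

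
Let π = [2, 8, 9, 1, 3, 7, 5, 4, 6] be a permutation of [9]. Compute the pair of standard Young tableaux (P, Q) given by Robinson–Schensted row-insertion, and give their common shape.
P = [1, 3, 4, 6] / [2, 5, 9] / [7] / [8];  Q = [1, 2, 3, 9] / [4, 5, 6] / [7] / [8];  common shape = (4, 3, 1, 1)

Row-insert the values π_1, π_2, … into P one at a time, bumping the leftmost entry strictly greater than the inserted value down to the next row. The recording tableau Q records, in position (i, j), the step at which that cell was added to P.
  Insert 2 (step 1): P = [2];  Q = [1]
  Insert 8 (step 2): P = [2, 8];  Q = [1, 2]
  Insert 9 (step 3): P = [2, 8, 9];  Q = [1, 2, 3]
  Insert 1 (step 4): P = [1, 8, 9] / [2];  Q = [1, 2, 3] / [4]
  Insert 3 (step 5): P = [1, 3, 9] / [2, 8];  Q = [1, 2, 3] / [4, 5]
  Insert 7 (step 6): P = [1, 3, 7] / [2, 8, 9];  Q = [1, 2, 3] / [4, 5, 6]
  Insert 5 (step 7): P = [1, 3, 5] / [2, 7, 9] / [8];  Q = [1, 2, 3] / [4, 5, 6] / [7]
  Insert 4 (step 8): P = [1, 3, 4] / [2, 5, 9] / [7] / [8];  Q = [1, 2, 3] / [4, 5, 6] / [7] / [8]
  Insert 6 (step 9): P = [1, 3, 4, 6] / [2, 5, 9] / [7] / [8];  Q = [1, 2, 3, 9] / [4, 5, 6] / [7] / [8]
Final shape: (4, 3, 1, 1).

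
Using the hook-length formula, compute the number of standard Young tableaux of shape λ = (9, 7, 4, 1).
# SYT of shape (9, 7, 4, 1) = 72424352

Hook-length formula: f^λ = n! / Π hook(c), product over all cells c of the Young diagram. For λ = (9, 7, 4, 1), n = 21 boxes. Hook lengths by row (left-to-right, top-to-bottom): [12, 10, 9, 8, 6, 5, 4, 2, 1]; [9, 7, 6, 5, 3, 2, 1]; [5, 3, 2, 1]; [1]. Product of hooks = 705438720000. So f^λ = 21! / 705438720000 = 51090942171709440000 / 705438720000 = 72424352.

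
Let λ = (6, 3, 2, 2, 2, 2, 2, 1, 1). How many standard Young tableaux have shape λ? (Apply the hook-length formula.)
# SYT of shape (6, 3, 2, 2, 2, 2, 2, 1, 1) = 97954272

Hook-length formula: f^λ = n! / Π hook(c), product over all cells c of the Young diagram. For λ = (6, 3, 2, 2, 2, 2, 2, 1, 1), n = 21 boxes. Hook lengths by row (left-to-right, top-to-bottom): [14, 11, 5, 3, 2, 1]; [10, 7, 1]; [8, 5]; [7, 4]; [6, 3]; [5, 2]; [4, 1]; [2]; [1]. Product of hooks = 521579520000. So f^λ = 21! / 521579520000 = 51090942171709440000 / 521579520000 = 97954272.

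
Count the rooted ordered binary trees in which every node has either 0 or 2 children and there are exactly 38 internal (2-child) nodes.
C_38 = 176733862787006701400

These full binary trees are counted by the Catalan number C_n = (1/(n + 1)) · C(2n, n). For n = 38: C_38 = (1/39) · C(76, 38) = 6892620648693261354600/39 = 176733862787006701400.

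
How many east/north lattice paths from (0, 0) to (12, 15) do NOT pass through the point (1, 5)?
Number of paths = 15267564

Total paths from (0, 0) to (12, 15): C(27, 12) = 17383860. Paths through (1, 5): (paths (0, 0) → (1, 5)) × (paths (1, 5) → (12, 15)) = C(6, 1) · C(21, 11) = 6 · 352716 = 2116296. Avoidance count = 17383860 − 2116296 = 15267564.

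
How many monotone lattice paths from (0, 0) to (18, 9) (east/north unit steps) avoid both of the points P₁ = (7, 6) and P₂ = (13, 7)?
Number of paths = 2686533

Inclusion–exclusion. Total paths: C(27, 18) = 4686825. Through P₁: C(13, 7)·C(14, 11) = 624624. Through P₂: C(20, 13)·C(7, 5) = 1627920. Since P₁ is strictly southwest of P₂, a monotone path through both must visit P₁ then P₂; paths through both = C(13, 7)·C(7, 6)·C(7, 5) = 252252. Avoid both = 4686825 − 624624 − 1627920 + 252252 = 2686533.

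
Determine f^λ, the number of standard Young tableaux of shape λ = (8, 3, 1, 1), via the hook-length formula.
# SYT of shape (8, 3, 1, 1) = 4212

Hook-length formula: f^λ = n! / Π hook(c), product over all cells c of the Young diagram. For λ = (8, 3, 1, 1), n = 13 boxes. Hook lengths by row (left-to-right, top-to-bottom): [11, 8, 7, 5, 4, 3, 2, 1]; [5, 2, 1]; [2]; [1]. Product of hooks = 1478400. So f^λ = 13! / 1478400 = 6227020800 / 1478400 = 4212.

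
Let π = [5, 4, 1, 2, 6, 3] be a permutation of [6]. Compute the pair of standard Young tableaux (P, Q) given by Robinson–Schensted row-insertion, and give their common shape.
P = [1, 2, 3] / [4, 6] / [5];  Q = [1, 4, 5] / [2, 6] / [3];  common shape = (3, 2, 1)

Row-insert the values π_1, π_2, … into P one at a time, bumping the leftmost entry strictly greater than the inserted value down to the next row. The recording tableau Q records, in position (i, j), the step at which that cell was added to P.
  Insert 5 (step 1): P = [5];  Q = [1]
  Insert 4 (step 2): P = [4] / [5];  Q = [1] / [2]
  Insert 1 (step 3): P = [1] / [4] / [5];  Q = [1] / [2] / [3]
  Insert 2 (step 4): P = [1, 2] / [4] / [5];  Q = [1, 4] / [2] / [3]
  Insert 6 (step 5): P = [1, 2, 6] / [4] / [5];  Q = [1, 4, 5] / [2] / [3]
  Insert 3 (step 6): P = [1, 2, 3] / [4, 6] / [5];  Q = [1, 4, 5] / [2, 6] / [3]
Final shape: (3, 2, 1).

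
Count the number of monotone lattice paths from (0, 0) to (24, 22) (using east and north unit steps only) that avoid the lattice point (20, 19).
Number of paths = 5478056859600

Total paths from (0, 0) to (24, 22): C(46, 24) = 7890371113950. Paths through (20, 19): (paths (0, 0) → (20, 19)) × (paths (20, 19) → (24, 22)) = C(39, 20) · C(7, 4) = 68923264410 · 35 = 2412314254350. Avoidance count = 7890371113950 − 2412314254350 = 5478056859600.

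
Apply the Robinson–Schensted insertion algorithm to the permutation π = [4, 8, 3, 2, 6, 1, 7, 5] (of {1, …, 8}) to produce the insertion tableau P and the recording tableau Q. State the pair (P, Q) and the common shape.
P = [1, 5, 7] / [2, 6] / [3, 8] / [4];  Q = [1, 2, 7] / [3, 5] / [4, 8] / [6];  common shape = (3, 2, 2, 1)

Row-insert the values π_1, π_2, … into P one at a time, bumping the leftmost entry strictly greater than the inserted value down to the next row. The recording tableau Q records, in position (i, j), the step at which that cell was added to P.
  Insert 4 (step 1): P = [4];  Q = [1]
  Insert 8 (step 2): P = [4, 8];  Q = [1, 2]
  Insert 3 (step 3): P = [3, 8] / [4];  Q = [1, 2] / [3]
  Insert 2 (step 4): P = [2, 8] / [3] / [4];  Q = [1, 2] / [3] / [4]
  Insert 6 (step 5): P = [2, 6] / [3, 8] / [4];  Q = [1, 2] / [3, 5] / [4]
  Insert 1 (step 6): P = [1, 6] / [2, 8] / [3] / [4];  Q = [1, 2] / [3, 5] / [4] / [6]
  Insert 7 (step 7): P = [1, 6, 7] / [2, 8] / [3] / [4];  Q = [1, 2, 7] / [3, 5] / [4] / [6]
  Insert 5 (step 8): P = [1, 5, 7] / [2, 6] / [3, 8] / [4];  Q = [1, 2, 7] / [3, 5] / [4, 8] / [6]
Final shape: (3, 2, 2, 1).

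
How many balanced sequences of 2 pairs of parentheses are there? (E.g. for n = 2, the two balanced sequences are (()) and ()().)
C_2 = 2

These balanced parentheses are counted by the Catalan number C_n = (1/(n + 1)) · C(2n, n). For n = 2: C_2 = (1/3) · C(4, 2) = 6/3 = 2.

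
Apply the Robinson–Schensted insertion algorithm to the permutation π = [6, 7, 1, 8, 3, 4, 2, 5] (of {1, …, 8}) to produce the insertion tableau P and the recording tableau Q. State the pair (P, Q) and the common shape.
P = [1, 2, 4, 5] / [3, 7, 8] / [6];  Q = [1, 2, 4, 8] / [3, 5, 6] / [7];  common shape = (4, 3, 1)

Row-insert the values π_1, π_2, … into P one at a time, bumping the leftmost entry strictly greater than the inserted value down to the next row. The recording tableau Q records, in position (i, j), the step at which that cell was added to P.
  Insert 6 (step 1): P = [6];  Q = [1]
  Insert 7 (step 2): P = [6, 7];  Q = [1, 2]
  Insert 1 (step 3): P = [1, 7] / [6];  Q = [1, 2] / [3]
  Insert 8 (step 4): P = [1, 7, 8] / [6];  Q = [1, 2, 4] / [3]
  Insert 3 (step 5): P = [1, 3, 8] / [6, 7];  Q = [1, 2, 4] / [3, 5]
  Insert 4 (step 6): P = [1, 3, 4] / [6, 7, 8];  Q = [1, 2, 4] / [3, 5, 6]
  Insert 2 (step 7): P = [1, 2, 4] / [3, 7, 8] / [6];  Q = [1, 2, 4] / [3, 5, 6] / [7]
  Insert 5 (step 8): P = [1, 2, 4, 5] / [3, 7, 8] / [6];  Q = [1, 2, 4, 8] / [3, 5, 6] / [7]
Final shape: (4, 3, 1).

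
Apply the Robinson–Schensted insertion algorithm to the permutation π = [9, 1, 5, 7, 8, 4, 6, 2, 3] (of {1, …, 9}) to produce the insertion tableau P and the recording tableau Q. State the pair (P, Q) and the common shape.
P = [1, 2, 3, 8] / [4, 6] / [5, 7] / [9];  Q = [1, 3, 4, 5] / [2, 7] / [6, 9] / [8];  common shape = (4, 2, 2, 1)

Row-insert the values π_1, π_2, … into P one at a time, bumping the leftmost entry strictly greater than the inserted value down to the next row. The recording tableau Q records, in position (i, j), the step at which that cell was added to P.
  Insert 9 (step 1): P = [9];  Q = [1]
  Insert 1 (step 2): P = [1] / [9];  Q = [1] / [2]
  Insert 5 (step 3): P = [1, 5] / [9];  Q = [1, 3] / [2]
  Insert 7 (step 4): P = [1, 5, 7] / [9];  Q = [1, 3, 4] / [2]
  Insert 8 (step 5): P = [1, 5, 7, 8] / [9];  Q = [1, 3, 4, 5] / [2]
  Insert 4 (step 6): P = [1, 4, 7, 8] / [5] / [9];  Q = [1, 3, 4, 5] / [2] / [6]
  Insert 6 (step 7): P = [1, 4, 6, 8] / [5, 7] / [9];  Q = [1, 3, 4, 5] / [2, 7] / [6]
  Insert 2 (step 8): P = [1, 2, 6, 8] / [4, 7] / [5] / [9];  Q = [1, 3, 4, 5] / [2, 7] / [6] / [8]
  Insert 3 (step 9): P = [1, 2, 3, 8] / [4, 6] / [5, 7] / [9];  Q = [1, 3, 4, 5] / [2, 7] / [6, 9] / [8]
Final shape: (4, 2, 2, 1).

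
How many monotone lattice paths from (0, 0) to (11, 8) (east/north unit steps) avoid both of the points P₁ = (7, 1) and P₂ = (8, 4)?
Number of paths = 56737

Inclusion–exclusion. Total paths: C(19, 11) = 75582. Through P₁: C(8, 7)·C(11, 4) = 2640. Through P₂: C(12, 8)·C(7, 3) = 17325. Since P₁ is strictly southwest of P₂, a monotone path through both must visit P₁ then P₂; paths through both = C(8, 7)·C(4, 1)·C(7, 3) = 1120. Avoid both = 75582 − 2640 − 17325 + 1120 = 56737.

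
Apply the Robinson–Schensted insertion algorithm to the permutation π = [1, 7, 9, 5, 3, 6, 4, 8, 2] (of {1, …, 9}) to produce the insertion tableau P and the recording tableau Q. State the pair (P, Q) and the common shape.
P = [1, 2, 4, 8] / [3, 6] / [5, 9] / [7];  Q = [1, 2, 3, 8] / [4, 6] / [5, 7] / [9];  common shape = (4, 2, 2, 1)

Row-insert the values π_1, π_2, … into P one at a time, bumping the leftmost entry strictly greater than the inserted value down to the next row. The recording tableau Q records, in position (i, j), the step at which that cell was added to P.
  Insert 1 (step 1): P = [1];  Q = [1]
  Insert 7 (step 2): P = [1, 7];  Q = [1, 2]
  Insert 9 (step 3): P = [1, 7, 9];  Q = [1, 2, 3]
  Insert 5 (step 4): P = [1, 5, 9] / [7];  Q = [1, 2, 3] / [4]
  Insert 3 (step 5): P = [1, 3, 9] / [5] / [7];  Q = [1, 2, 3] / [4] / [5]
  Insert 6 (step 6): P = [1, 3, 6] / [5, 9] / [7];  Q = [1, 2, 3] / [4, 6] / [5]
  Insert 4 (step 7): P = [1, 3, 4] / [5, 6] / [7, 9];  Q = [1, 2, 3] / [4, 6] / [5, 7]
  Insert 8 (step 8): P = [1, 3, 4, 8] / [5, 6] / [7, 9];  Q = [1, 2, 3, 8] / [4, 6] / [5, 7]
  Insert 2 (step 9): P = [1, 2, 4, 8] / [3, 6] / [5, 9] / [7];  Q = [1, 2, 3, 8] / [4, 6] / [5, 7] / [9]
Final shape: (4, 2, 2, 1).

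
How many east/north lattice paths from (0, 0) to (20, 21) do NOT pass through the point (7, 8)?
Number of paths = 202201076220

Total paths from (0, 0) to (20, 21): C(41, 20) = 269128937220. Paths through (7, 8): (paths (0, 0) → (7, 8)) × (paths (7, 8) → (20, 21)) = C(15, 7) · C(26, 13) = 6435 · 10400600 = 66927861000. Avoidance count = 269128937220 − 66927861000 = 202201076220.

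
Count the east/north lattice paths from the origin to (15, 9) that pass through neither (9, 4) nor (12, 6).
Number of paths = 748894

Inclusion–exclusion. Total paths: C(24, 15) = 1307504. Through P₁: C(13, 9)·C(11, 6) = 330330. Through P₂: C(18, 12)·C(6, 3) = 371280. Since P₁ is strictly southwest of P₂, a monotone path through both must visit P₁ then P₂; paths through both = C(13, 9)·C(5, 3)·C(6, 3) = 143000. Avoid both = 1307504 − 330330 − 371280 + 143000 = 748894.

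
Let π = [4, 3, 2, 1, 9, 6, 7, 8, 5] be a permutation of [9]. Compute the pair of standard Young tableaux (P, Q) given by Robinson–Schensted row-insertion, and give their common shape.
P = [1, 5, 7, 8] / [2, 6] / [3, 9] / [4];  Q = [1, 5, 7, 8] / [2, 6] / [3, 9] / [4];  common shape = (4, 2, 2, 1)

Row-insert the values π_1, π_2, … into P one at a time, bumping the leftmost entry strictly greater than the inserted value down to the next row. The recording tableau Q records, in position (i, j), the step at which that cell was added to P.
  Insert 4 (step 1): P = [4];  Q = [1]
  Insert 3 (step 2): P = [3] / [4];  Q = [1] / [2]
  Insert 2 (step 3): P = [2] / [3] / [4];  Q = [1] / [2] / [3]
  Insert 1 (step 4): P = [1] / [2] / [3] / [4];  Q = [1] / [2] / [3] / [4]
  Insert 9 (step 5): P = [1, 9] / [2] / [3] / [4];  Q = [1, 5] / [2] / [3] / [4]
  Insert 6 (step 6): P = [1, 6] / [2, 9] / [3] / [4];  Q = [1, 5] / [2, 6] / [3] / [4]
  Insert 7 (step 7): P = [1, 6, 7] / [2, 9] / [3] / [4];  Q = [1, 5, 7] / [2, 6] / [3] / [4]
  Insert 8 (step 8): P = [1, 6, 7, 8] / [2, 9] / [3] / [4];  Q = [1, 5, 7, 8] / [2, 6] / [3] / [4]
  Insert 5 (step 9): P = [1, 5, 7, 8] / [2, 6] / [3, 9] / [4];  Q = [1, 5, 7, 8] / [2, 6] / [3, 9] / [4]
Final shape: (4, 2, 2, 1).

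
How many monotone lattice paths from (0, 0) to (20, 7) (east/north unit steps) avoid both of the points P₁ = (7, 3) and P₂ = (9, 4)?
Number of paths = 473210

Inclusion–exclusion. Total paths: C(27, 20) = 888030. Through P₁: C(10, 7)·C(17, 13) = 285600. Through P₂: C(13, 9)·C(14, 11) = 260260. Since P₁ is strictly southwest of P₂, a monotone path through both must visit P₁ then P₂; paths through both = C(10, 7)·C(3, 2)·C(14, 11) = 131040. Avoid both = 888030 − 285600 − 260260 + 131040 = 473210.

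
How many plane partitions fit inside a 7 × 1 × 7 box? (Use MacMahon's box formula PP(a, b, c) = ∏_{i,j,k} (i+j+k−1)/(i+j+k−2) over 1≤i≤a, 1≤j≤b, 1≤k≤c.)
PP(7, 1, 7) = 3432

Evaluate the triple product over i = 1..7, j = 1..1, k = 1..7. The factors are (2/1) · (3/2) · (4/3) · (5/4) · (6/5) · (7/6) · (8/7) · (3/2) · … (49 factors total). The numerators and denominators telescope so the product is an integer; carrying out the multiplication exactly gives PP(7, 1, 7) = 3432.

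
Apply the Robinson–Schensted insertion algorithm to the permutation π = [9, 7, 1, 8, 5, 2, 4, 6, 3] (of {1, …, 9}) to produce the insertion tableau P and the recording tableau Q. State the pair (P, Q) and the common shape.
P = [1, 2, 3, 6] / [4, 8] / [5] / [7] / [9];  Q = [1, 4, 7, 8] / [2, 5] / [3] / [6] / [9];  common shape = (4, 2, 1, 1, 1)

Row-insert the values π_1, π_2, … into P one at a time, bumping the leftmost entry strictly greater than the inserted value down to the next row. The recording tableau Q records, in position (i, j), the step at which that cell was added to P.
  Insert 9 (step 1): P = [9];  Q = [1]
  Insert 7 (step 2): P = [7] / [9];  Q = [1] / [2]
  Insert 1 (step 3): P = [1] / [7] / [9];  Q = [1] / [2] / [3]
  Insert 8 (step 4): P = [1, 8] / [7] / [9];  Q = [1, 4] / [2] / [3]
  Insert 5 (step 5): P = [1, 5] / [7, 8] / [9];  Q = [1, 4] / [2, 5] / [3]
  Insert 2 (step 6): P = [1, 2] / [5, 8] / [7] / [9];  Q = [1, 4] / [2, 5] / [3] / [6]
  Insert 4 (step 7): P = [1, 2, 4] / [5, 8] / [7] / [9];  Q = [1, 4, 7] / [2, 5] / [3] / [6]
  Insert 6 (step 8): P = [1, 2, 4, 6] / [5, 8] / [7] / [9];  Q = [1, 4, 7, 8] / [2, 5] / [3] / [6]
  Insert 3 (step 9): P = [1, 2, 3, 6] / [4, 8] / [5] / [7] / [9];  Q = [1, 4, 7, 8] / [2, 5] / [3] / [6] / [9]
Final shape: (4, 2, 1, 1, 1).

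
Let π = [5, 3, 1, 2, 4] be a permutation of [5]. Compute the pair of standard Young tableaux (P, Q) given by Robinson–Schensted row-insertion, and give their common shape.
P = [1, 2, 4] / [3] / [5];  Q = [1, 4, 5] / [2] / [3];  common shape = (3, 1, 1)

Row-insert the values π_1, π_2, … into P one at a time, bumping the leftmost entry strictly greater than the inserted value down to the next row. The recording tableau Q records, in position (i, j), the step at which that cell was added to P.
  Insert 5 (step 1): P = [5];  Q = [1]
  Insert 3 (step 2): P = [3] / [5];  Q = [1] / [2]
  Insert 1 (step 3): P = [1] / [3] / [5];  Q = [1] / [2] / [3]
  Insert 2 (step 4): P = [1, 2] / [3] / [5];  Q = [1, 4] / [2] / [3]
  Insert 4 (step 5): P = [1, 2, 4] / [3] / [5];  Q = [1, 4, 5] / [2] / [3]
Final shape: (3, 1, 1).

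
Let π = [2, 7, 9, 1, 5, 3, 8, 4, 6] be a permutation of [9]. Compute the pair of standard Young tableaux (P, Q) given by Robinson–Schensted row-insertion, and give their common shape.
P = [1, 3, 4, 6] / [2, 5, 8] / [7, 9];  Q = [1, 2, 3, 9] / [4, 5, 7] / [6, 8];  common shape = (4, 3, 2)

Row-insert the values π_1, π_2, … into P one at a time, bumping the leftmost entry strictly greater than the inserted value down to the next row. The recording tableau Q records, in position (i, j), the step at which that cell was added to P.
  Insert 2 (step 1): P = [2];  Q = [1]
  Insert 7 (step 2): P = [2, 7];  Q = [1, 2]
  Insert 9 (step 3): P = [2, 7, 9];  Q = [1, 2, 3]
  Insert 1 (step 4): P = [1, 7, 9] / [2];  Q = [1, 2, 3] / [4]
  Insert 5 (step 5): P = [1, 5, 9] / [2, 7];  Q = [1, 2, 3] / [4, 5]
  Insert 3 (step 6): P = [1, 3, 9] / [2, 5] / [7];  Q = [1, 2, 3] / [4, 5] / [6]
  Insert 8 (step 7): P = [1, 3, 8] / [2, 5, 9] / [7];  Q = [1, 2, 3] / [4, 5, 7] / [6]
  Insert 4 (step 8): P = [1, 3, 4] / [2, 5, 8] / [7, 9];  Q = [1, 2, 3] / [4, 5, 7] / [6, 8]
  Insert 6 (step 9): P = [1, 3, 4, 6] / [2, 5, 8] / [7, 9];  Q = [1, 2, 3, 9] / [4, 5, 7] / [6, 8]
Final shape: (4, 3, 2).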